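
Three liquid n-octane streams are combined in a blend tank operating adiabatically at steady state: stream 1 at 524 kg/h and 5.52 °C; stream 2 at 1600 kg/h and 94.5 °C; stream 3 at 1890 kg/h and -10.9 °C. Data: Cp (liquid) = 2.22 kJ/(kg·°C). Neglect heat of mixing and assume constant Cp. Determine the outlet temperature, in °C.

Energy balance with Q = 0: Σ ṁᵢCp,ᵢ(T_out − Tᵢ) = 0
Σ ṁᵢCp,ᵢTᵢ = 524×2.22×5.52 + 1600×2.22×94.5 + 1890×2.22×-10.9 = 296350
Σ ṁᵢCp,ᵢ = 524×2.22 + 1600×2.22 + 1890×2.22 = 8911.1
T_out = 296350 / 8911.1 = 33.256 °C

T_out = 33.3 °C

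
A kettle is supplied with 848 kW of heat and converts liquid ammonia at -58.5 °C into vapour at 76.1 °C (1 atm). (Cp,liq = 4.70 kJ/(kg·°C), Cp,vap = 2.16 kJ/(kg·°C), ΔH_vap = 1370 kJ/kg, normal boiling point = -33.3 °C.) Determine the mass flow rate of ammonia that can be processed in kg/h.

Δh = 4.70×(-33.3−-58.5) + 1370 + 2.16×(76.1−-33.3) = 1724.7 kJ/kg
Q = 848 kW = 848 kJ/s = 3.0528e+06 kJ/h
ṁ = Q/Δh = 3.0528e+06 / 1724.7 = 1770 kg/h

ṁ = 1770 kg/h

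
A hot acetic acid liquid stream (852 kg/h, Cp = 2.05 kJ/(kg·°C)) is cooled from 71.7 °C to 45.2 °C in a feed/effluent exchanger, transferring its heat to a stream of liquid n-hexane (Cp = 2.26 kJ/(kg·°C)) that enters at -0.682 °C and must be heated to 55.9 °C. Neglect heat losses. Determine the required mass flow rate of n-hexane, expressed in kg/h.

ṁ_c = 362 kg/h

Heat released by hot stream: Q = 852 × 2.05 × (71.7 − 45.2) = 46285 kJ/h
Energy balance on cold side (adiabatic exchanger): Q = ṁ_c·Cp_c·(T_c,out − T_c,in)
ṁ_c = 46285 / [2.26 × (55.9 − -0.682)] = 361.95 kg/h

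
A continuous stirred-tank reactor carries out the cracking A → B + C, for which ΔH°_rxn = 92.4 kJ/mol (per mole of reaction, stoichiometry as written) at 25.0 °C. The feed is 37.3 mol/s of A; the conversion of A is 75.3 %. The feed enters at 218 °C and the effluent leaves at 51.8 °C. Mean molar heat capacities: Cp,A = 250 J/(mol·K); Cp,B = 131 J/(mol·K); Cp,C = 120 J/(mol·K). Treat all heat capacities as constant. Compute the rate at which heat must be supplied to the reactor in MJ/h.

Extent of reaction ξ = 0.753 × 37.3 = 28.087 mol/s
Reaction term: ξ·ΔH°_rxn = 28.087 × 92.4 = 2595.2 kJ/s
Sensible, feed 218→25 °C: -1799.7 kJ/s
Outlet flows (mol/s): A 9.2131, B 28.087, C 28.087
Sensible, products 25→51.8 °C: 250.66 kJ/s
Q = ΔH = 1046.2 kJ/s = 1046.2 kW
Heat supplied = 3766.2 MJ/h

Q_in = 3770 MJ/h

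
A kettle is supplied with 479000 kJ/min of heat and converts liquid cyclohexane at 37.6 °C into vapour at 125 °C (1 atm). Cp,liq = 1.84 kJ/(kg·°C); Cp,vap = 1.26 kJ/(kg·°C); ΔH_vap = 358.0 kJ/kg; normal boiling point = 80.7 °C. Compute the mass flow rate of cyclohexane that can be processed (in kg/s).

ṁ = 16.2 kg/s

Δh = 1.84×(80.7−37.6) + 358.0 + 1.26×(125−80.7) = 493.12 kJ/kg
Q = 479000 kJ/min = 7983.3 kJ/s = 7983.3 kJ/s
ṁ = Q/Δh = 7983.3 / 493.12 = 16.189 kg/s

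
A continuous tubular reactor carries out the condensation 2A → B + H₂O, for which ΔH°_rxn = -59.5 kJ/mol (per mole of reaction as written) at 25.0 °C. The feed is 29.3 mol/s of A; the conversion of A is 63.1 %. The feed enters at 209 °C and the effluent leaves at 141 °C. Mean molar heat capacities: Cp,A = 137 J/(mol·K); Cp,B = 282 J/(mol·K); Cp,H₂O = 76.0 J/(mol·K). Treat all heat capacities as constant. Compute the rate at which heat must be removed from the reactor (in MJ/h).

Extent of reaction ξ = 0.631 × 29.3 / 2 = 9.2441 mol/s
Reaction term: ξ·ΔH°_rxn = 9.2441 × -59.5 = -550.03 kJ/s
Sensible, feed 209→25 °C: -738.59 kJ/s
Outlet flows (mol/s): A 10.812, B 9.2441, H₂O 9.2441
Sensible, products 25→141 °C: 555.71 kJ/s
Q = ΔH = -732.91 kJ/s = -732.91 kW
Heat removed = 2638.5 MJ/h

Q_out = 2640 MJ/h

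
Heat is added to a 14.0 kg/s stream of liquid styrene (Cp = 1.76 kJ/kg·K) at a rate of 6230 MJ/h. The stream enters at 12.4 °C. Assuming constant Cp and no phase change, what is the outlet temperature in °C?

Q = 6230 MJ/h = 1730.6 kJ/s
ΔT = Q/(ṁ·Cp) = 1730.6/(14.0×1.76) = 70.234 K
T_out = 12.4 + 70.234 = 82.634 °C

T_out = 82.6 °C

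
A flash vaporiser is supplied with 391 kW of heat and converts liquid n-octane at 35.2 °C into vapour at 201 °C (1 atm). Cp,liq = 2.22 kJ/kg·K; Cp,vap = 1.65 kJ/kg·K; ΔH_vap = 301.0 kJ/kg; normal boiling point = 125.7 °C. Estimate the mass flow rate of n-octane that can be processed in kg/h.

ṁ = 2250 kg/h

Δh = 2.22×(125.7−35.2) + 301.0 + 1.65×(201−125.7) = 626.15 kJ/kg
Q = 391 kW = 391 kJ/s = 1.4076e+06 kJ/h
ṁ = Q/Δh = 1.4076e+06 / 626.15 = 2248 kg/h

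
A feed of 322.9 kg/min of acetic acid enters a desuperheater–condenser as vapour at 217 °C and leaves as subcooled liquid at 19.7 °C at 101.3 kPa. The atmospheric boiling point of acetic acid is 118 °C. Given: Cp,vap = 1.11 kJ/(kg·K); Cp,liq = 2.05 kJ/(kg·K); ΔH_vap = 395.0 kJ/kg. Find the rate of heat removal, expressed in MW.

vapour 217→118 °C: -109.89 kJ/kg
condensation at 118 °C: -395 kJ/kg
liquid 118→19.7 °C: -201.51 kJ/kg
Δh = -109.89 + -395 + -201.51 = -706.4 kJ/kg
Q = ṁ·Δh = 322.9 kg/min × -706.4 kJ/kg = -228100 kJ/min
|Q| = 3801.6 kW = 3.8016 MW

Q_c = 3.80 MW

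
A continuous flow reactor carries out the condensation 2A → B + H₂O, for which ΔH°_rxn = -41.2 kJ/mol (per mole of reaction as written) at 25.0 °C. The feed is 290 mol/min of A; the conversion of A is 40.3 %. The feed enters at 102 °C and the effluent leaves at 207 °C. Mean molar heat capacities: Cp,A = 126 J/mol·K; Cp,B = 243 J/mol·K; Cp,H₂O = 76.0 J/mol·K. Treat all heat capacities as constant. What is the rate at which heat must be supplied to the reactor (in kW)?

Extent of reaction ξ = 0.403 × 290 / 2 = 58.435 mol/min
Reaction term: ξ·ΔH°_rxn = 58.435 × -41.2 = -2407.5 kJ/min
Sensible, feed 102→25 °C: -2813.6 kJ/min
Outlet flows (mol/min): A 173.13, B 58.435, H₂O 58.435
Sensible, products 25→207 °C: 7362.8 kJ/min
Q = ΔH = 2141.7 kJ/min = 35.696 kW
Heat supplied = 35.696 kW

Q_in = 35.7 kW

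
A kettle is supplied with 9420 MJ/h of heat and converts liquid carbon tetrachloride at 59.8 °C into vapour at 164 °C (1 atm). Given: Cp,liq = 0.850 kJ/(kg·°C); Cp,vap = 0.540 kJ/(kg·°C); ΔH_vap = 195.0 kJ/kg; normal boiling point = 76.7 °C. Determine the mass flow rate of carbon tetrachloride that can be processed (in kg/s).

Δh = 0.850×(76.7−59.8) + 195.0 + 0.540×(164−76.7) = 256.51 kJ/kg
Q = 9420 MJ/h = 2616.7 kJ/s = 2616.7 kJ/s
ṁ = Q/Δh = 2616.7 / 256.51 = 10.201 kg/s

ṁ = 10.2 kg/s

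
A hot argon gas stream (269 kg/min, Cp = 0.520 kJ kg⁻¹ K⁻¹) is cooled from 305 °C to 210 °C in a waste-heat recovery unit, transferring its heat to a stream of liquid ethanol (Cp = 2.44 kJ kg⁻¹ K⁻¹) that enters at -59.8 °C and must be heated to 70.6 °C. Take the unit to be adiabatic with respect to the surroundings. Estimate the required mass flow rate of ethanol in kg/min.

Heat released by hot stream: Q = 269 × 0.520 × (305 − 210) = 13289 kJ/min
Energy balance on cold side (adiabatic exchanger): Q = ṁ_c·Cp_c·(T_c,out − T_c,in)
ṁ_c = 13289 / [2.44 × (70.6 − -59.8)] = 41.765 kg/min

ṁ_c = 41.8 kg/min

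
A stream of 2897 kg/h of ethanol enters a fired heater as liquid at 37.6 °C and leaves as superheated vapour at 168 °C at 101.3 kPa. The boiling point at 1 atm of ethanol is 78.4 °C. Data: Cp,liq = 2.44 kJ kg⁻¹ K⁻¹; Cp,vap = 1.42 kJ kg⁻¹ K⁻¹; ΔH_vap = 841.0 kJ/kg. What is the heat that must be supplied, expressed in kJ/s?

liquid 37.6→78.4 °C: 99.552 kJ/kg
vaporisation at 78.4 °C: 841 kJ/kg
vapour 78.4→168 °C: 127.23 kJ/kg
Δh = 99.552 + 841 + 127.23 = 1067.8 kJ/kg
Q = ṁ·Δh = 2897 kg/h × 1067.8 kJ/kg = 3.0934e+06 kJ/h
|Q| = 859.27 kW

Q = 859 kJ/s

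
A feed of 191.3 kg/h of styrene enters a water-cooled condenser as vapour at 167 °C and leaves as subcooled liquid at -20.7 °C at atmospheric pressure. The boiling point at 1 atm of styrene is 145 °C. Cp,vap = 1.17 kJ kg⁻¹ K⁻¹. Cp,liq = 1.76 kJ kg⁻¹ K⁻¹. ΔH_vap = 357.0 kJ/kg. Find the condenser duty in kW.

vapour 167→145 °C: -25.74 kJ/kg
condensation at 145 °C: -357 kJ/kg
liquid 145→-20.7 °C: -291.63 kJ/kg
Δh = -25.74 + -357 + -291.63 = -674.37 kJ/kg
Q = ṁ·Δh = 191.3 kg/h × -674.37 kJ/kg = -129010 kJ/h
|Q| = 35.835 kW

Q_c = 35.8 kW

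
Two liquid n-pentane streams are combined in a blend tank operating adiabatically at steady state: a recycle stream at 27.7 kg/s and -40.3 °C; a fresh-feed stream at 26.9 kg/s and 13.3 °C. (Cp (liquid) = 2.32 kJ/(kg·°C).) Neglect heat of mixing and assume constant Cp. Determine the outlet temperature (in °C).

Adiabatic, steady state ⇒ Σ ṁᵢCp,ᵢ(T_out − Tᵢ) = 0
T_out = Σ ṁᵢCp,ᵢTᵢ / Σ ṁᵢCp,ᵢ
      = -1759.8 / 126.67 = -13.893 °C

T_out = -13.9 °C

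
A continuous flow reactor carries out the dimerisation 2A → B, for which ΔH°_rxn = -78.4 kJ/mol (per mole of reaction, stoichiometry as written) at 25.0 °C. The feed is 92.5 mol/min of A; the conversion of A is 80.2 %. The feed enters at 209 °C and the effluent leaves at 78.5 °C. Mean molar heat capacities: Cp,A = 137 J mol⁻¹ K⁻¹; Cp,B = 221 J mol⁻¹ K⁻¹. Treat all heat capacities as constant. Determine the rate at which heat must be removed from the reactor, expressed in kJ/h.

Q_out = 280000 kJ/h

Extent of reaction ξ = 0.802 × 92.5 / 2 = 37.093 mol/min
Reaction term: ξ·ΔH°_rxn = 37.093 × -78.4 = -2908.1 kJ/min
Sensible, feed 209→25 °C: -2331.7 kJ/min
Outlet flows (mol/min): A 18.315, B 37.093
Sensible, products 25→78.5 °C: 572.8 kJ/min
Q = ΔH = -4667 kJ/min = -77.783 kW
Heat removed = 280020 kJ/h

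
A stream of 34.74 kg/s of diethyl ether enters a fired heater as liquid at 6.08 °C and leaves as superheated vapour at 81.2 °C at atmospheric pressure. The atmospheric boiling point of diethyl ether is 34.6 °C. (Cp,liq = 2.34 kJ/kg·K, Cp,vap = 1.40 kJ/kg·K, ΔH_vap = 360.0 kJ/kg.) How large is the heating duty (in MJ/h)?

liquid 6.08→34.6 °C: 66.737 kJ/kg
vaporisation at 34.6 °C: 360 kJ/kg
vapour 34.6→81.2 °C: 65.24 kJ/kg
Δh = 66.737 + 360 + 65.24 = 491.98 kJ/kg
Q = ṁ·Δh = 34.74 kg/s × 491.98 kJ/kg = 17091 kJ/s
|Q| = 17091 kW = 61529 MJ/h

Q = 61500 MJ/h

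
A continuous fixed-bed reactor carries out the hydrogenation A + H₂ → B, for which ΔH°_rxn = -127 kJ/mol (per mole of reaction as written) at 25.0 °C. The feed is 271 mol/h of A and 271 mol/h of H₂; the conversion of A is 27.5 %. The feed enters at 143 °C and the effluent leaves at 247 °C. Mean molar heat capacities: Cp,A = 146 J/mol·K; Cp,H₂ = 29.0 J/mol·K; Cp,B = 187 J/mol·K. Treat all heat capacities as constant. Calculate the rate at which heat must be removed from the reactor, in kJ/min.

Q_out = 72.2 kJ/min

Extent of reaction ξ = 0.275 × 271 = 74.525 mol/h
Reaction term: ξ·ΔH°_rxn = 74.525 × -127 = -9464.7 kJ/h
Sensible, feed 143→25 °C: -5596.1 kJ/h
Outlet flows (mol/h): A 196.47, H₂ 196.47, B 74.525
Sensible, products 25→247 °C: 10727 kJ/h
Q = ΔH = -4333.9 kJ/h = -1.2039 kW
Heat removed = 72.232 kJ/min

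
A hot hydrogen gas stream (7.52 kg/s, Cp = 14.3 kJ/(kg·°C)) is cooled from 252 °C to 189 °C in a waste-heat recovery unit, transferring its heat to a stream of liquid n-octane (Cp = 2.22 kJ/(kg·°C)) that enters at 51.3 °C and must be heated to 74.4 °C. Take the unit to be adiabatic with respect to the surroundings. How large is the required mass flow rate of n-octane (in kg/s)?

ṁ_c = 132 kg/s

Heat released by hot stream: Q = 7.52 × 14.3 × (252 − 189) = 6774.8 kJ/s
Energy balance on cold side (adiabatic exchanger): Q = ṁ_c·Cp_c·(T_c,out − T_c,in)
ṁ_c = 6774.8 / [2.22 × (74.4 − 51.3)] = 132.11 kg/s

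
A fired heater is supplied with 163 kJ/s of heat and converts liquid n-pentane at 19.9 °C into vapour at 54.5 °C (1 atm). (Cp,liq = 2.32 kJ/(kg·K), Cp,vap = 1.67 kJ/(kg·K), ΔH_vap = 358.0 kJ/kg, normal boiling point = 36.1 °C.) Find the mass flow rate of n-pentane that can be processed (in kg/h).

ṁ = 1380 kg/h

Δh = 2.32×(36.1−19.9) + 358.0 + 1.67×(54.5−36.1) = 426.31 kJ/kg
Q = 163 kJ/s = 163 kJ/s = 586800 kJ/h
ṁ = Q/Δh = 586800 / 426.31 = 1376.5 kg/h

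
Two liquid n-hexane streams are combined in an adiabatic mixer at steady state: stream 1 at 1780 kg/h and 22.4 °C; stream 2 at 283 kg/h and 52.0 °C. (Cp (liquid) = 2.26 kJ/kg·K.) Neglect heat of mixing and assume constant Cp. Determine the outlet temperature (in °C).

No heat crosses the boundary, so H_out = H_in.
Σ ṁᵢCp,ᵢTᵢ = 1780×2.26×22.4 + 283×2.26×52.0 = 123370
Σ ṁᵢCp,ᵢ = 1780×2.26 + 283×2.26 = 4662.4
T_out = 123370 / 4662.4 = 26.46 °C

T_out = 26.5 °C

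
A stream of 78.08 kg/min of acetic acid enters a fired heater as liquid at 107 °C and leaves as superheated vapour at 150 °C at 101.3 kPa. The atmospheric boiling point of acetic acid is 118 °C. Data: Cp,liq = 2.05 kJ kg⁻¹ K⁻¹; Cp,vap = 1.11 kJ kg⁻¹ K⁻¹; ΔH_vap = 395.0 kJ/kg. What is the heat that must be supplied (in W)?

liquid 107→118 °C: 22.55 kJ/kg
vaporisation at 118 °C: 395 kJ/kg
vapour 118→150 °C: 35.52 kJ/kg
Δh = 22.55 + 395 + 35.52 = 453.07 kJ/kg
Q = ṁ·Δh = 78.08 kg/min × 453.07 kJ/kg = 35376 kJ/min
|Q| = 589.6 kW = 589600 W

Q = 590000 W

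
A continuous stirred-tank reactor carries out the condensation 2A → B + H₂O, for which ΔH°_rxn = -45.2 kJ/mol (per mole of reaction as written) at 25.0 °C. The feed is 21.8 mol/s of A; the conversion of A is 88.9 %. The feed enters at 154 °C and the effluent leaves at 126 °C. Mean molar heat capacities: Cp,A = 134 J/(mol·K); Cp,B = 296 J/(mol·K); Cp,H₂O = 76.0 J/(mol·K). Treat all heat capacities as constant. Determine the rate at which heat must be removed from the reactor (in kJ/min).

Extent of reaction ξ = 0.889 × 21.8 / 2 = 9.6901 mol/s
Reaction term: ξ·ΔH°_rxn = 9.6901 × -45.2 = -437.99 kJ/s
Sensible, feed 154→25 °C: -376.83 kJ/s
Outlet flows (mol/s): A 2.4198, B 9.6901, H₂O 9.6901
Sensible, products 25→126 °C: 396.83 kJ/s
Q = ΔH = -418 kJ/s = -418 kW
Heat removed = 25080 kJ/min

Q_out = 25100 kJ/min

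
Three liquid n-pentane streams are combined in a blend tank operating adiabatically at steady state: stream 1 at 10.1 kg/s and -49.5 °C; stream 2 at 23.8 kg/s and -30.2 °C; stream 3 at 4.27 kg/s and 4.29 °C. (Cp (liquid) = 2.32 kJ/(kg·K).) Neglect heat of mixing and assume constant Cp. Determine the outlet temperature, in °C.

Adiabatic, steady state ⇒ Σ ṁᵢCp,ᵢ(T_out − Tᵢ) = 0
T_out = Σ ṁᵢCp,ᵢTᵢ / Σ ṁᵢCp,ᵢ
      = -2784.9 / 88.554 = -31.449 °C

T_out = -31.4 °C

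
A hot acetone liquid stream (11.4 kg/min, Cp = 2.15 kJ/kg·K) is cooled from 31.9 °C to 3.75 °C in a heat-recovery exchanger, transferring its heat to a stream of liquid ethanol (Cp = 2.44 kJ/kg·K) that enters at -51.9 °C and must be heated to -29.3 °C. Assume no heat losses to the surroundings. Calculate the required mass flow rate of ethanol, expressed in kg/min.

ṁ_c = 12.5 kg/min

Heat released by hot stream: Q = 11.4 × 2.15 × (31.9 − 3.75) = 689.96 kJ/min
Energy balance on cold side (adiabatic exchanger): Q = ṁ_c·Cp_c·(T_c,out − T_c,in)
ṁ_c = 689.96 / [2.44 × (-29.3 − -51.9)] = 12.512 kg/min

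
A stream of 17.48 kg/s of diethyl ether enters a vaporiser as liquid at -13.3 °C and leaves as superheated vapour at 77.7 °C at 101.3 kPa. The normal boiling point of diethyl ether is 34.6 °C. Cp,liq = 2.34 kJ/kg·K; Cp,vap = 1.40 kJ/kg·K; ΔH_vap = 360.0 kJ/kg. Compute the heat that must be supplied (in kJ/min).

liquid -13.3→34.6 °C: 112.09 kJ/kg
vaporisation at 34.6 °C: 360 kJ/kg
vapour 34.6→77.7 °C: 60.34 kJ/kg
Δh = 112.09 + 360 + 60.34 = 532.43 kJ/kg
Q = ṁ·Δh = 17.48 kg/s × 532.43 kJ/kg = 9306.8 kJ/s
|Q| = 9306.8 kW = 558410 kJ/min

Q = 558000 kJ/min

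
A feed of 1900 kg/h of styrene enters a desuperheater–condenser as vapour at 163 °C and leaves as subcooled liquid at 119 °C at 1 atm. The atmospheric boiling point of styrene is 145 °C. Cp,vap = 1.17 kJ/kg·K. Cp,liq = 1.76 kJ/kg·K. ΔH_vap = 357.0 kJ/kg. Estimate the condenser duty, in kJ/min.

vapour 163→145 °C: -21.06 kJ/kg
condensation at 145 °C: -357 kJ/kg
liquid 145→119 °C: -45.76 kJ/kg
Δh = -21.06 + -357 + -45.76 = -423.82 kJ/kg
Q = ṁ·Δh = 1900 kg/h × -423.82 kJ/kg = -805260 kJ/h
|Q| = 223.68 kW = 13421 kJ/min

Q_c = 13400 kJ/min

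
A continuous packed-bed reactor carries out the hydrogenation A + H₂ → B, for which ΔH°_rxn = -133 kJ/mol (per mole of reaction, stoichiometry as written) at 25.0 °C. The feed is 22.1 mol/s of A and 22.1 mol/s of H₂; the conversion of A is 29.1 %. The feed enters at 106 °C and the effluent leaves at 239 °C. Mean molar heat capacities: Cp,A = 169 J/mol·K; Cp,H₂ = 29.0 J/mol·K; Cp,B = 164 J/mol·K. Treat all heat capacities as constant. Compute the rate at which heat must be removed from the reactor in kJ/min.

Extent of reaction ξ = 0.291 × 22.1 = 6.4311 mol/s
Reaction term: ξ·ΔH°_rxn = 6.4311 × -133 = -855.34 kJ/s
Sensible, feed 106→25 °C: -354.44 kJ/s
Outlet flows (mol/s): A 15.669, H₂ 15.669, B 6.4311
Sensible, products 25→239 °C: 889.63 kJ/s
Q = ΔH = -320.15 kJ/s = -320.15 kW
Heat removed = 19209 kJ/min

Q_out = 19200 kJ/min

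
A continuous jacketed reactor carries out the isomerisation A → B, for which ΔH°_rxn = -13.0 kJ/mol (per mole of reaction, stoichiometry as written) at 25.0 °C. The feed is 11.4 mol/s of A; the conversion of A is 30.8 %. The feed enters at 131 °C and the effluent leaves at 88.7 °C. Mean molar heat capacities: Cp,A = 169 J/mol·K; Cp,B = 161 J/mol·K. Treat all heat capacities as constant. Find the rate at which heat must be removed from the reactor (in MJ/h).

Extent of reaction ξ = 0.308 × 11.4 = 3.5112 mol/s
Reaction term: ξ·ΔH°_rxn = 3.5112 × -13.0 = -45.646 kJ/s
Sensible, feed 131→25 °C: -204.22 kJ/s
Outlet flows (mol/s): A 7.8888, B 3.5112
Sensible, products 25→88.7 °C: 120.94 kJ/s
Q = ΔH = -128.93 kJ/s = -128.93 kW
Heat removed = 464.15 MJ/h

Q_out = 464 MJ/h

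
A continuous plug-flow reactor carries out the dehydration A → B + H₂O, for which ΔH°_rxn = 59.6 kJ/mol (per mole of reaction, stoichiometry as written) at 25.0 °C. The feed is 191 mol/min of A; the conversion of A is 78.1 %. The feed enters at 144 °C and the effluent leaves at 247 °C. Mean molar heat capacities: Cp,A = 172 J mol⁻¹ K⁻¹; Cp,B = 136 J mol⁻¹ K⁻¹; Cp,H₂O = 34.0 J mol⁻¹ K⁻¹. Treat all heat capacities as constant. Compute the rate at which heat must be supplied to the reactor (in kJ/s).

Extent of reaction ξ = 0.781 × 191 = 149.17 mol/min
Reaction term: ξ·ΔH°_rxn = 149.17 × 59.6 = 8890.6 kJ/min
Sensible, feed 144→25 °C: -3909.4 kJ/min
Outlet flows (mol/min): A 41.829, B 149.17, H₂O 149.17
Sensible, products 25→247 °C: 7226.9 kJ/min
Q = ΔH = 12208 kJ/min = 203.47 kW
Heat supplied = 203.47 kJ/s

Q_in = 203 kJ/s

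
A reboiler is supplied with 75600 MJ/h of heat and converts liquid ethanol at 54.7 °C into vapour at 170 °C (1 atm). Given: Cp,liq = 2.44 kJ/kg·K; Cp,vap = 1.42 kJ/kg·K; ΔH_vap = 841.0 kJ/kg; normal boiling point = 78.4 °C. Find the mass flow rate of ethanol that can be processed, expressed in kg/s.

ṁ = 20.4 kg/s

Δh = 2.44×(78.4−54.7) + 841.0 + 1.42×(170−78.4) = 1028.9 kJ/kg
Q = 75600 MJ/h = 21000 kJ/s = 21000 kJ/s
ṁ = Q/Δh = 21000 / 1028.9 = 20.41 kg/s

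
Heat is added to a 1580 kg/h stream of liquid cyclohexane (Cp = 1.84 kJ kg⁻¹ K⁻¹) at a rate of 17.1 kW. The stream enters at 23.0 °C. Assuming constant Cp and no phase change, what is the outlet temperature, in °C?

Q = 17.1 kW = 61560 kJ/h
ΔT = Q/(ṁ·Cp) = 61560/(1580×1.84) = 21.175 K
T_out = 23.0 + 21.175 = 44.175 °C

T_out = 44.2 °C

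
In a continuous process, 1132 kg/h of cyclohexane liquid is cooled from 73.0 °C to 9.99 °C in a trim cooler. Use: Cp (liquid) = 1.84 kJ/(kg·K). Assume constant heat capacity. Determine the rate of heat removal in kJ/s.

Q = ṁ·Cp·ΔT = 1132 × 1.84 × (9.99 − 73.0) = -131240 kJ/h
Converting: 131240 / 3600 s = 36.456 kW

Q_c = 36.5 kJ/s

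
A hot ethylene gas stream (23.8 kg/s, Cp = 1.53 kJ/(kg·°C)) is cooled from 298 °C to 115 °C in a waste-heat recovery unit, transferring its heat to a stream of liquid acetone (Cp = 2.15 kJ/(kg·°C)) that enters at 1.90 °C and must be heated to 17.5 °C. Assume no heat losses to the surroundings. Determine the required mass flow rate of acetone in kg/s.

Heat released by hot stream: Q = 23.8 × 1.53 × (298 − 115) = 6663.8 kJ/s
Energy balance on cold side (adiabatic exchanger): Q = ṁ_c·Cp_c·(T_c,out − T_c,in)
ṁ_c = 6663.8 / [2.15 × (17.5 − 1.90)] = 198.68 kg/s

ṁ_c = 199 kg/s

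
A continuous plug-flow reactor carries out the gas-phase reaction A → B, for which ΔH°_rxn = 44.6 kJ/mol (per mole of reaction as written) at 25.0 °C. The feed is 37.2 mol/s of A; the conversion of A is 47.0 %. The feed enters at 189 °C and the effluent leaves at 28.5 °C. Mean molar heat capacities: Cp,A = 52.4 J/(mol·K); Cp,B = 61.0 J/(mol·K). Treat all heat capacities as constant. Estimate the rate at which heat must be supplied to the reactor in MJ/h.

Q_in = 1680 MJ/h

Extent of reaction ξ = 0.470 × 37.2 = 17.484 mol/s
Reaction term: ξ·ΔH°_rxn = 17.484 × 44.6 = 779.79 kJ/s
Sensible, feed 189→25 °C: -319.68 kJ/s
Outlet flows (mol/s): A 19.716, B 17.484
Sensible, products 25→28.5 °C: 7.3487 kJ/s
Q = ΔH = 467.45 kJ/s = 467.45 kW
Heat supplied = 1682.8 MJ/h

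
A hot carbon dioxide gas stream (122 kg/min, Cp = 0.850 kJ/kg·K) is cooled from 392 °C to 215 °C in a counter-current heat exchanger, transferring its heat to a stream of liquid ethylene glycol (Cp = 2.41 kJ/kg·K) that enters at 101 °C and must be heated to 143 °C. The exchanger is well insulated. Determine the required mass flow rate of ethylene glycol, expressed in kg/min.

Heat released by hot stream: Q = 122 × 0.850 × (392 − 215) = 18355 kJ/min
Energy balance on cold side (adiabatic exchanger): Q = ṁ_c·Cp_c·(T_c,out − T_c,in)
ṁ_c = 18355 / [2.41 × (143 − 101)] = 181.34 kg/min

ṁ_c = 181 kg/min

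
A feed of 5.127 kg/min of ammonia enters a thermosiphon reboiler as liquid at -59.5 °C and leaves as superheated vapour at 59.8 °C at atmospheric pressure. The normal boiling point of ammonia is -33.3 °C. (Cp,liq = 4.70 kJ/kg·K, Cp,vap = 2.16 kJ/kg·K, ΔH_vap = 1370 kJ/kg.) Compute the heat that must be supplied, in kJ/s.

Q = 145 kJ/s

liquid -59.5→-33.3 °C: 123.14 kJ/kg
vaporisation at -33.3 °C: 1370 kJ/kg
vapour -33.3→59.8 °C: 201.1 kJ/kg
Δh = 123.14 + 1370 + 201.1 = 1694.2 kJ/kg
Q = ṁ·Δh = 5.127 kg/min × 1694.2 kJ/kg = 8686.3 kJ/min
|Q| = 144.77 kW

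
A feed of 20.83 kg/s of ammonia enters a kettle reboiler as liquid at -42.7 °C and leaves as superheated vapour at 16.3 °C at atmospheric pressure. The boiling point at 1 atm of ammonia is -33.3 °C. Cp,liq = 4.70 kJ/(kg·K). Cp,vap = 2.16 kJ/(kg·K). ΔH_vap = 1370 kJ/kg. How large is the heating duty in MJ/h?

Q = 114000 MJ/h

liquid -42.7→-33.3 °C: 44.18 kJ/kg
vaporisation at -33.3 °C: 1370 kJ/kg
vapour -33.3→16.3 °C: 107.14 kJ/kg
Δh = 44.18 + 1370 + 107.14 = 1521.3 kJ/kg
Q = ṁ·Δh = 20.83 kg/s × 1521.3 kJ/kg = 31689 kJ/s
|Q| = 31689 kW = 114080 MJ/h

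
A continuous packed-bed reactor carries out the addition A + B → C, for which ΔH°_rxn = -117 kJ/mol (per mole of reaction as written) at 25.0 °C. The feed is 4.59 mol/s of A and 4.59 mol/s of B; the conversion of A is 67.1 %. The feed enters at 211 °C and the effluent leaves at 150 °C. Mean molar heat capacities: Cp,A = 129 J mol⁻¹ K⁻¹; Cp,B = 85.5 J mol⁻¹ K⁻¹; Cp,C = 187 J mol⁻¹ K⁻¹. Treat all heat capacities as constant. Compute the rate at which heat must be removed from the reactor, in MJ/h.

Q_out = 1550 MJ/h

Extent of reaction ξ = 0.671 × 4.59 = 3.0799 mol/s
Reaction term: ξ·ΔH°_rxn = 3.0799 × -117 = -360.35 kJ/s
Sensible, feed 211→25 °C: -183.13 kJ/s
Outlet flows (mol/s): A 1.5101, B 1.5101, C 3.0799
Sensible, products 25→150 °C: 112.48 kJ/s
Q = ΔH = -430.99 kJ/s = -430.99 kW
Heat removed = 1551.6 MJ/h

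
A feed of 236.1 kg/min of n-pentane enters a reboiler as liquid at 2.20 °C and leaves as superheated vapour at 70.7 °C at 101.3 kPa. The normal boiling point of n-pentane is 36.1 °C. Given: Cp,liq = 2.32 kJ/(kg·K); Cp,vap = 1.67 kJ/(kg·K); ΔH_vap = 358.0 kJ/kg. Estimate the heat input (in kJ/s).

Q = 1950 kJ/s

liquid 2.20→36.1 °C: 78.648 kJ/kg
vaporisation at 36.1 °C: 358 kJ/kg
vapour 36.1→70.7 °C: 57.782 kJ/kg
Δh = 78.648 + 358 + 57.782 = 494.43 kJ/kg
Q = ṁ·Δh = 236.1 kg/min × 494.43 kJ/kg = 116730 kJ/min
|Q| = 1945.6 kW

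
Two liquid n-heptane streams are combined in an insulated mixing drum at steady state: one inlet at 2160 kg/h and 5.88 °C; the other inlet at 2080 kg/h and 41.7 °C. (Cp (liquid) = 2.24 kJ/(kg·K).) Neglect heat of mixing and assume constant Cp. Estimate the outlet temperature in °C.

T_out = 23.5 °C

Energy balance with Q = 0: Σ ṁᵢCp,ᵢ(T_out − Tᵢ) = 0
T_out = Σ ṁᵢCp,ᵢTᵢ / Σ ṁᵢCp,ᵢ
      = 222740 / 9497.6 = 23.452 °C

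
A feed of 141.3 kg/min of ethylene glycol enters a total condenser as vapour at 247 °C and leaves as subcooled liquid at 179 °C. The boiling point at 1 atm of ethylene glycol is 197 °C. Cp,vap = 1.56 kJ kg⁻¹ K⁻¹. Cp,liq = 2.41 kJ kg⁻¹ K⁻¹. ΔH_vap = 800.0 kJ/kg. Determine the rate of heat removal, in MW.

Q_c = 2.17 MW

vapour 247→197 °C: -78 kJ/kg
condensation at 197 °C: -800 kJ/kg
liquid 197→179 °C: -43.38 kJ/kg
Δh = -78 + -800 + -43.38 = -921.38 kJ/kg
Q = ṁ·Δh = 141.3 kg/min × -921.38 kJ/kg = -130190 kJ/min
|Q| = 2169.8 kW = 2.1698 MW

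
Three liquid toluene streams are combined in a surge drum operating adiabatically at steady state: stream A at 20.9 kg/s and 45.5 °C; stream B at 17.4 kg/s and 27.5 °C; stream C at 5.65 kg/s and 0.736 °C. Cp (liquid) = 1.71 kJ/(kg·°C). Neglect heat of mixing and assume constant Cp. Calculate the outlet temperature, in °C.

Adiabatic, steady state ⇒ Σ ṁᵢCp,ᵢ(T_out − Tᵢ) = 0
T_out = Σ ṁᵢCp,ᵢTᵢ / Σ ṁᵢCp,ᵢ
      = 2451.5 / 75.154 = 32.619 °C

T_out = 32.6 °C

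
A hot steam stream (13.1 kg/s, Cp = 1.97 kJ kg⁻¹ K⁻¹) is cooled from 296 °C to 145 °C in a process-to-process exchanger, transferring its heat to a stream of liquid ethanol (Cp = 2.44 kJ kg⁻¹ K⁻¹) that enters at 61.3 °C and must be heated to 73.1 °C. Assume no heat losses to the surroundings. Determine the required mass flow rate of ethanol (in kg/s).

ṁ_c = 135 kg/s

Heat released by hot stream: Q = 13.1 × 1.97 × (296 − 145) = 3896.9 kJ/s
Energy balance on cold side (adiabatic exchanger): Q = ṁ_c·Cp_c·(T_c,out − T_c,in)
ṁ_c = 3896.9 / [2.44 × (73.1 − 61.3)] = 135.35 kg/s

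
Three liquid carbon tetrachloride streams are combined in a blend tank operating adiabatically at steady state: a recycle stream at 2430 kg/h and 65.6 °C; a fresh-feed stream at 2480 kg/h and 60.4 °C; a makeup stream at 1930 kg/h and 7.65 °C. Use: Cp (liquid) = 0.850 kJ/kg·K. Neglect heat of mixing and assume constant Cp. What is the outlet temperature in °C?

T_out = 47.4 °C

No heat crosses the boundary, so H_out = H_in.
Σ ṁᵢCp,ᵢTᵢ = 2430×0.850×65.6 + 2480×0.850×60.4 + 1930×0.850×7.65 = 275370
Σ ṁᵢCp,ᵢ = 2430×0.850 + 2480×0.850 + 1930×0.850 = 5814
T_out = 275370 / 5814 = 47.363 °C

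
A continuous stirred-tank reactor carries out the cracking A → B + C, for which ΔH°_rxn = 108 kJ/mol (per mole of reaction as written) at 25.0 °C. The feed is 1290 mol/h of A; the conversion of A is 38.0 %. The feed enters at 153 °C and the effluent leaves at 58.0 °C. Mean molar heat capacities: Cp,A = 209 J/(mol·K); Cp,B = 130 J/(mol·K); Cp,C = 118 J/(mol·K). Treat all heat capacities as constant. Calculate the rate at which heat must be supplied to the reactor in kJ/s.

Extent of reaction ξ = 0.380 × 1290 = 490.2 mol/h
Reaction term: ξ·ΔH°_rxn = 490.2 × 108 = 52942 kJ/h
Sensible, feed 153→25 °C: -34510 kJ/h
Outlet flows (mol/h): A 799.8, B 490.2, C 490.2
Sensible, products 25→58.0 °C: 9528 kJ/h
Q = ΔH = 27960 kJ/h = 7.7665 kW
Heat supplied = 7.7665 kJ/s

Q_in = 7.77 kJ/s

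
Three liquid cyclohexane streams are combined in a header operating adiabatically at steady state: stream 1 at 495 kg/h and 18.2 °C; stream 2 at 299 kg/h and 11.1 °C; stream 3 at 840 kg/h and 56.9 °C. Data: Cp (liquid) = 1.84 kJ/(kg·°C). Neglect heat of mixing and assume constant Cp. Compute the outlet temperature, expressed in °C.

T_out = 36.8 °C

Adiabatic, steady state ⇒ Σ ṁᵢCp,ᵢ(T_out − Tᵢ) = 0
T_out = Σ ṁᵢCp,ᵢTᵢ / Σ ṁᵢCp,ᵢ
      = 110630 / 3006.6 = 36.796 °C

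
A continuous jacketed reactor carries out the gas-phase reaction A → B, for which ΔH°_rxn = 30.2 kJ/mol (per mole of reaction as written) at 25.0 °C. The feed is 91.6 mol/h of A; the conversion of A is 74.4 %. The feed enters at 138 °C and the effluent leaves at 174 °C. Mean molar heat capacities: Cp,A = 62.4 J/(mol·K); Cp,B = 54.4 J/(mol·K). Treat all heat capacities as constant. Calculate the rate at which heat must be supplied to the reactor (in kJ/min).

Extent of reaction ξ = 0.744 × 91.6 = 68.15 mol/h
Reaction term: ξ·ΔH°_rxn = 68.15 × 30.2 = 2058.1 kJ/h
Sensible, feed 138→25 °C: -645.89 kJ/h
Outlet flows (mol/h): A 23.45, B 68.15
Sensible, products 25→174 °C: 770.42 kJ/h
Q = ΔH = 2182.7 kJ/h = 0.6063 kW
Heat supplied = 36.378 kJ/min

Q_in = 36.4 kJ/min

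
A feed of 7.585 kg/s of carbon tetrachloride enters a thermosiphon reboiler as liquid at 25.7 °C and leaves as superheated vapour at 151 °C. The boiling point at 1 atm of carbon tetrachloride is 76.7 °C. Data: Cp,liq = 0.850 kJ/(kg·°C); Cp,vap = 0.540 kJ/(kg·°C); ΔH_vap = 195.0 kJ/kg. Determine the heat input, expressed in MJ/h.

liquid 25.7→76.7 °C: 43.35 kJ/kg
vaporisation at 76.7 °C: 195 kJ/kg
vapour 76.7→151 °C: 40.122 kJ/kg
Δh = 43.35 + 195 + 40.122 = 278.47 kJ/kg
Q = ṁ·Δh = 7.585 kg/s × 278.47 kJ/kg = 2112.2 kJ/s
|Q| = 2112.2 kW = 7604 MJ/h

Q = 7600 MJ/h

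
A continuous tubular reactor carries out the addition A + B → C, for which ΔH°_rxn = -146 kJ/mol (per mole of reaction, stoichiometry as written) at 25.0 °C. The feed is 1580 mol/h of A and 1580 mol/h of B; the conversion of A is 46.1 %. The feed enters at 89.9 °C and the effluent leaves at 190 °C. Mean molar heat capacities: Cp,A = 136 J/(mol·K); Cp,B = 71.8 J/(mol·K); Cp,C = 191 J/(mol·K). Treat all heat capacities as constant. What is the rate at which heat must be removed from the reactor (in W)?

Q_out = 21000 W

Extent of reaction ξ = 0.461 × 1580 = 728.38 mol/h
Reaction term: ξ·ΔH°_rxn = 728.38 × -146 = -106340 kJ/h
Sensible, feed 89.9→25 °C: -21308 kJ/h
Outlet flows (mol/h): A 851.62, B 851.62, C 728.38
Sensible, products 25→190 °C: 52154 kJ/h
Q = ΔH = -75497 kJ/h = -20.971 kW
Heat removed = 20971 W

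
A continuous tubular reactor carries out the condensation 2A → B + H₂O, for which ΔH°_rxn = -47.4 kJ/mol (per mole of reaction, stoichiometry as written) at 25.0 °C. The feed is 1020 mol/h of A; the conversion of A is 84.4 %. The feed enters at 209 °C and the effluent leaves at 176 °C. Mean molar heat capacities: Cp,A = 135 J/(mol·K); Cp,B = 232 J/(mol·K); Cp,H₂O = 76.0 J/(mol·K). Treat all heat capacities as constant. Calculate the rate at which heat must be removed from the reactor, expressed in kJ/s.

Extent of reaction ξ = 0.844 × 1020 / 2 = 430.44 mol/h
Reaction term: ξ·ΔH°_rxn = 430.44 × -47.4 = -20403 kJ/h
Sensible, feed 209→25 °C: -25337 kJ/h
Outlet flows (mol/h): A 159.12, B 430.44, H₂O 430.44
Sensible, products 25→176 °C: 23263 kJ/h
Q = ΔH = -22477 kJ/h = -6.2436 kW
Heat removed = 6.2436 kJ/s

Q_out = 6.24 kJ/s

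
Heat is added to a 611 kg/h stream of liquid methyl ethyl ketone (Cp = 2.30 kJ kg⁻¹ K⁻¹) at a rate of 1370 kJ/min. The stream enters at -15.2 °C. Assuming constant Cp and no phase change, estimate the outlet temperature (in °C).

T_out = 43.3 °C

Q = 1370 kJ/min = 82200 kJ/h
ΔT = Q/(ṁ·Cp) = 82200/(611×2.30) = 58.493 K
T_out = -15.2 + 58.493 = 43.293 °C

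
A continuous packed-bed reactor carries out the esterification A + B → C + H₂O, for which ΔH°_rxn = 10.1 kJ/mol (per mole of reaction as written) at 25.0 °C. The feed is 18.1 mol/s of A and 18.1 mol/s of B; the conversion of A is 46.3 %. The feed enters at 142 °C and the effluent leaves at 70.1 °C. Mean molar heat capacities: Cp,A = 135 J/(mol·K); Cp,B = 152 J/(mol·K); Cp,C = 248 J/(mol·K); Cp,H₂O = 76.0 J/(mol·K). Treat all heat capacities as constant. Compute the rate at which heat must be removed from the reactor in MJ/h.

Extent of reaction ξ = 0.463 × 18.1 = 8.3803 mol/s
Reaction term: ξ·ΔH°_rxn = 8.3803 × 10.1 = 84.641 kJ/s
Sensible, feed 142→25 °C: -607.78 kJ/s
Outlet flows (mol/s): A 9.7197, B 9.7197, C 8.3803, H₂O 8.3803
Sensible, products 25→70.1 °C: 248.27 kJ/s
Q = ΔH = -274.87 kJ/s = -274.87 kW
Heat removed = 989.55 MJ/h

Q_out = 990 MJ/h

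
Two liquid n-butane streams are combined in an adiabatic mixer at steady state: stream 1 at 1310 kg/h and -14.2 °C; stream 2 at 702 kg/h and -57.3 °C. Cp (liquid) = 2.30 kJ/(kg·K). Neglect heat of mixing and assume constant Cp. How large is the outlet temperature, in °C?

T_out = -29.2 °C

Adiabatic, steady state ⇒ Σ ṁᵢCp,ᵢ(T_out − Tᵢ) = 0
T_out = Σ ṁᵢCp,ᵢTᵢ / Σ ṁᵢCp,ᵢ
      = -135300 / 4627.6 = -29.238 °C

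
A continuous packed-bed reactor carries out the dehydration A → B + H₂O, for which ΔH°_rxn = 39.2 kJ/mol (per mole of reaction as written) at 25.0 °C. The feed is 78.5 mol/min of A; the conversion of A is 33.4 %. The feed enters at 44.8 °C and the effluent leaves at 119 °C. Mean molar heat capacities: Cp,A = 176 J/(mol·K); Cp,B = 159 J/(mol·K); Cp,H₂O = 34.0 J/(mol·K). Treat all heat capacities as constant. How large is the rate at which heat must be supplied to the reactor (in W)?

Q_in = 34900 W

Extent of reaction ξ = 0.334 × 78.5 = 26.219 mol/min
Reaction term: ξ·ΔH°_rxn = 26.219 × 39.2 = 1027.8 kJ/min
Sensible, feed 44.8→25 °C: -273.56 kJ/min
Outlet flows (mol/min): A 52.281, B 26.219, H₂O 26.219
Sensible, products 25→119 °C: 1340.6 kJ/min
Q = ΔH = 2094.8 kJ/min = 34.914 kW
Heat supplied = 34914 W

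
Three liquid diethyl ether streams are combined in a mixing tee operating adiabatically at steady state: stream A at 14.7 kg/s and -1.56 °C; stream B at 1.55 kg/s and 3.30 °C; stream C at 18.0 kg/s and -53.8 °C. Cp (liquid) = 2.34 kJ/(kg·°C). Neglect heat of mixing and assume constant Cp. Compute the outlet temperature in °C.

T_out = -28.8 °C

Energy balance with Q = 0: Σ ṁᵢCp,ᵢ(T_out − Tᵢ) = 0
Σ ṁᵢCp,ᵢTᵢ = 14.7×2.34×-1.56 + 1.55×2.34×3.30 + 18.0×2.34×-53.8 = -2307.7
Σ ṁᵢCp,ᵢ = 14.7×2.34 + 1.55×2.34 + 18.0×2.34 = 80.145
T_out = -2307.7 / 80.145 = -28.795 °C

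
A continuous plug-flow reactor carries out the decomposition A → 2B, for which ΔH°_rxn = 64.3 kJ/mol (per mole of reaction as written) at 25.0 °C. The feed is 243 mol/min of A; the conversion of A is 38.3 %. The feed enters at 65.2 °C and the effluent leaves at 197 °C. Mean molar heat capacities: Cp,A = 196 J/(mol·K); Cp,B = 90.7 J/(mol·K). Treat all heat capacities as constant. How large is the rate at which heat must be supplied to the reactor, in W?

Q_in = 200000 W

Extent of reaction ξ = 0.383 × 243 = 93.069 mol/min
Reaction term: ξ·ΔH°_rxn = 93.069 × 64.3 = 5984.3 kJ/min
Sensible, feed 65.2→25 °C: -1914.6 kJ/min
Outlet flows (mol/min): A 149.93, B 186.14
Sensible, products 25→197 °C: 7958.3 kJ/min
Q = ΔH = 12028 kJ/min = 200.47 kW
Heat supplied = 200470 W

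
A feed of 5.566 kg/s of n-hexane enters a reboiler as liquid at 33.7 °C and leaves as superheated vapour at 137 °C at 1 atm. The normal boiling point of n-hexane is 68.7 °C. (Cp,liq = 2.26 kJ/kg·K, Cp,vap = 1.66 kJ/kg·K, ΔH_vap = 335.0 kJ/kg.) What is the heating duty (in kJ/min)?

liquid 33.7→68.7 °C: 79.1 kJ/kg
vaporisation at 68.7 °C: 335 kJ/kg
vapour 68.7→137 °C: 113.38 kJ/kg
Δh = 79.1 + 335 + 113.38 = 527.48 kJ/kg
Q = ṁ·Δh = 5.566 kg/s × 527.48 kJ/kg = 2935.9 kJ/s
|Q| = 2935.9 kW = 176160 kJ/min

Q = 176000 kJ/min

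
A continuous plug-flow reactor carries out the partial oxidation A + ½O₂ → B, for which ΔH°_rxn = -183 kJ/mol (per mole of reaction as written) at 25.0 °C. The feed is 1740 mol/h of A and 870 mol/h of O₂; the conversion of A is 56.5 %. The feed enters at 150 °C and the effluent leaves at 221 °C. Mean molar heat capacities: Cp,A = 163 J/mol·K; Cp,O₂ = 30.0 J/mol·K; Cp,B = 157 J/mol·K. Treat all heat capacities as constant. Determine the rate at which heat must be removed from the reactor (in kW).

Q_out = 45.0 kW

Extent of reaction ξ = 0.565 × 1740 = 983.1 mol/h
Reaction term: ξ·ΔH°_rxn = 983.1 × -183 = -179910 kJ/h
Sensible, feed 150→25 °C: -38715 kJ/h
Outlet flows (mol/h): A 756.9, O₂ 378.45, B 983.1
Sensible, products 25→221 °C: 56659 kJ/h
Q = ΔH = -161960 kJ/h = -44.99 kW
Heat removed = 44.99 kW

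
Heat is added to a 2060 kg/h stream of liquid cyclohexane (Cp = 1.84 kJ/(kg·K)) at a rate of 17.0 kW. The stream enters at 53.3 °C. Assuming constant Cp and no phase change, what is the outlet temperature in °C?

T_out = 69.4 °C

Q = 17.0 kW = 61200 kJ/h
ΔT = Q/(ṁ·Cp) = 61200/(2060×1.84) = 16.146 K
T_out = 53.3 + 16.146 = 69.446 °C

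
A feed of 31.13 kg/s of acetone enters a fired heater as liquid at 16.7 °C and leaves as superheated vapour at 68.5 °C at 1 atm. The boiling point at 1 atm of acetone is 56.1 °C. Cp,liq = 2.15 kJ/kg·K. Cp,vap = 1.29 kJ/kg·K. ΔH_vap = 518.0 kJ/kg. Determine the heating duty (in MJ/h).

Q = 69300 MJ/h

liquid 16.7→56.1 °C: 84.71 kJ/kg
vaporisation at 56.1 °C: 518 kJ/kg
vapour 56.1→68.5 °C: 15.996 kJ/kg
Δh = 84.71 + 518 + 15.996 = 618.71 kJ/kg
Q = ṁ·Δh = 31.13 kg/s × 618.71 kJ/kg = 19260 kJ/s
|Q| = 19260 kW = 69337 MJ/h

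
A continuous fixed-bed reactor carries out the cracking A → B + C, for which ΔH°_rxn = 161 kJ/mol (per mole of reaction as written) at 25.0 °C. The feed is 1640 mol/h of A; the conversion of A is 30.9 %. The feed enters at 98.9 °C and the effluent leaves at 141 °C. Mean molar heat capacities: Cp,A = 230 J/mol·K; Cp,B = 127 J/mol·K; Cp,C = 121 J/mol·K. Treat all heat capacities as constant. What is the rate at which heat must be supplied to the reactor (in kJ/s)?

Extent of reaction ξ = 0.309 × 1640 = 506.76 mol/h
Reaction term: ξ·ΔH°_rxn = 506.76 × 161 = 81588 kJ/h
Sensible, feed 98.9→25 °C: -27875 kJ/h
Outlet flows (mol/h): A 1133.2, B 506.76, C 506.76
Sensible, products 25→141 °C: 44813 kJ/h
Q = ΔH = 98527 kJ/h = 27.368 kW
Heat supplied = 27.368 kJ/s

Q_in = 27.4 kJ/s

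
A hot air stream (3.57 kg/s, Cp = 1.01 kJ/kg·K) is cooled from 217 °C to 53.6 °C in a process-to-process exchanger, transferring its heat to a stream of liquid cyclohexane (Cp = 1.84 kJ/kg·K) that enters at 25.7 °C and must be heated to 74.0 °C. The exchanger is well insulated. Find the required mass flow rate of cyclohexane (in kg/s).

Heat released by hot stream: Q = 3.57 × 1.01 × (217 − 53.6) = 589.17 kJ/s
Energy balance on cold side (adiabatic exchanger): Q = ṁ_c·Cp_c·(T_c,out − T_c,in)
ṁ_c = 589.17 / [1.84 × (74.0 − 25.7)] = 6.6294 kg/s

ṁ_c = 6.63 kg/s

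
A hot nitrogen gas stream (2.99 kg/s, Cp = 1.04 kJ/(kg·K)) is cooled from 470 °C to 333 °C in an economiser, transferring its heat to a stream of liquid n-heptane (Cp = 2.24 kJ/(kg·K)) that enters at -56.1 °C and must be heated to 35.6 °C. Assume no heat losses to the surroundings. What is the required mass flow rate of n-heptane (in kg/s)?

ṁ_c = 2.07 kg/s

Heat released by hot stream: Q = 2.99 × 1.04 × (470 − 333) = 426.02 kJ/s
Energy balance on cold side (adiabatic exchanger): Q = ṁ_c·Cp_c·(T_c,out − T_c,in)
ṁ_c = 426.02 / [2.24 × (35.6 − -56.1)] = 2.074 kg/s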